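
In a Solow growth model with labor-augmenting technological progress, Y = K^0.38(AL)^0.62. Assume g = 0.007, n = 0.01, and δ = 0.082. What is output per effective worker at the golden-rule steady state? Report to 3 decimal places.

y_gold ≈ 2.280

n + g + δ = 0.01 + 0.007 + 0.082 = 0.099.
At the golden rule the marginal product of capital equals n+g+δ: 0.38·k^(0.38−1) = 0.099. Solving, k_gold = (0.38/0.099)^(1/0.62) ≈ 8.7534.
Output: y_gold = k_gold^0.38 = 8.7534^0.38 ≈ 2.2805.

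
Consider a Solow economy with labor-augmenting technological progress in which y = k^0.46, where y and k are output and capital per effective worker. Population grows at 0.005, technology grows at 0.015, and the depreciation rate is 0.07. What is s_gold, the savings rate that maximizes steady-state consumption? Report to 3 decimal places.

s_gold = 0.460

The effective depreciation rate is n + g + δ = 0.005 + 0.015 + 0.07 = 0.09.
At the golden rule MPK = n+g+δ, and in any Cobb-Douglas steady state s = (n+g+δ)·k/y = MPK·k/y = capital's share 0.46.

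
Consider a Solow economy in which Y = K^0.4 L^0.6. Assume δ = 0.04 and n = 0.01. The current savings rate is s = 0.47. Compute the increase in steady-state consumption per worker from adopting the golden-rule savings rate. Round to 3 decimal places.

Δc ≈ 0.039

Break-even investment rate: n + δ = 0.01 + 0.04 = 0.05.
Current steady state (s = 0.47): k* = (0.47/0.05)^(1/0.6) ≈ 41.8678, y* = 41.8678^0.4 ≈ 4.4540, c* = (1−0.47)·4.4540 ≈ 2.3606.
Setting f'(k) = n+δ gives 0.4·k^(0.4−1) = 0.05, hence k_gold = (0.4/0.05)^(1/0.6) ≈ 32.0000.
y_gold = 32.0000^0.4 ≈ 4.0000, c_gold = y_gold − 0.05·k_gold ≈ 2.4000.
Gain: Δc = 2.4000 − 2.3606 ≈ 0.0394.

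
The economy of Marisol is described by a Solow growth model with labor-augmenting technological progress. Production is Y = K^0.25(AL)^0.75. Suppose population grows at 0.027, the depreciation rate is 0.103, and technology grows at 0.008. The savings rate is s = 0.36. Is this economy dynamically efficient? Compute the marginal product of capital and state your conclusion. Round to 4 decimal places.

dynamically inefficient; MPK ≈ 0.0958

Break-even investment rate: n + g + δ = 0.027 + 0.008 + 0.103 = 0.138.
Steady-state k*: s·k^0.25 = 0.138·k gives k* = (0.36/0.138)^(1/0.75) ≈ 3.5911.
MPK = 0.25·3.5911^(-0.75) ≈ 0.0958.
MPK < n+g+δ = 0.138, so the economy is dynamically inefficient (over-saving).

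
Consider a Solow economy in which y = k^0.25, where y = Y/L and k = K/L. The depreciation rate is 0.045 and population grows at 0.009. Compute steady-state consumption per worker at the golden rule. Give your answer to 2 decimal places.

c_gold ≈ 1.25

The effective depreciation rate is n + δ = 0.009 + 0.045 = 0.054.
Setting f'(k) = n+δ gives 0.25·k^(0.25−1) = 0.054, hence k_gold = (0.25/0.054)^(1/0.75) ≈ 7.7160.
y_gold = 7.7160^0.25 ≈ 1.6667.
c_gold = y_gold − (n+δ)·k_gold = 1.6667 − 0.054·7.7160 ≈ 1.2500.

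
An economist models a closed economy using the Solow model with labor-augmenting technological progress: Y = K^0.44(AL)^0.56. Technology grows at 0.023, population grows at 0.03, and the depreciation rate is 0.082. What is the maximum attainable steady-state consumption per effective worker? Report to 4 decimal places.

c_gold ≈ 1.4169

Capital per effective worker breaks even when investment replaces (n + g + δ)·k; here n + g + δ = 0.135.
At the golden rule the marginal product of capital equals n+g+δ: 0.44·k^(0.44−1) = 0.135. Solving, k_gold = (0.44/0.135)^(1/0.56) ≈ 8.2468.
y_gold = 8.2468^0.44 ≈ 2.5303.
c_gold = y_gold − (n+g+δ)·k_gold = 2.5303 − 0.135·8.2468 ≈ 1.4169.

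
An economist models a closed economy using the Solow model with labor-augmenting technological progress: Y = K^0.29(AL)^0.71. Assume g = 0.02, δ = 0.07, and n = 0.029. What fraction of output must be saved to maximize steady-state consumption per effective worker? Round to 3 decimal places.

s_gold = 0.290

The effective depreciation rate is n + g + δ = 0.029 + 0.02 + 0.07 = 0.119.
At the golden rule MPK = n+g+δ, and in any Cobb-Douglas steady state s = (n+g+δ)·k/y = MPK·k/y = capital's share 0.29.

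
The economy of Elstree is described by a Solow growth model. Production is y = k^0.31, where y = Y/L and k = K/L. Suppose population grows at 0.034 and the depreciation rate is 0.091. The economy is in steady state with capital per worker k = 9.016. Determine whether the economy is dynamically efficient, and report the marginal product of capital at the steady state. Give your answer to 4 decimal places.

dynamically inefficient; MPK ≈ 0.0680

n + δ = 0.034 + 0.091 = 0.125.
MPK = 0.31·k^(0.31−1) = 0.31·9.016^(-0.69) ≈ 0.0680.
MPK < 0.125, so the economy is dynamically inefficient (over-saving).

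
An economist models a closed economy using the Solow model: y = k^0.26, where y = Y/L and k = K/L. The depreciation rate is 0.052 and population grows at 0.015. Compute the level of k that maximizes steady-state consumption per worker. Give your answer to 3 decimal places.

k_gold ≈ 6.249

n + δ = 0.015 + 0.052 = 0.067.
Golden rule sets MPK = n+δ: 0.26·k^(0.26−1) = 0.067, so k_gold = (0.26/0.067)^(1/0.74) ≈ 6.2490.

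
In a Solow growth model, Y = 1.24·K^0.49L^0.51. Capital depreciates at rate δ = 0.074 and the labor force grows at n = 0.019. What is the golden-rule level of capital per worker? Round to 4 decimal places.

Capital per worker breaks even when investment replaces (n + δ)·k; here n + δ = 0.093.
Maximizing c = f(k) − (n+δ)·k gives f'(k) = n+δ, i.e. 0.49·1.24·k^(0.49−1) = 0.093, so k_gold = (0.49·1.24/0.093)^(1/0.51) ≈ 39.6555.

k_gold ≈ 39.6555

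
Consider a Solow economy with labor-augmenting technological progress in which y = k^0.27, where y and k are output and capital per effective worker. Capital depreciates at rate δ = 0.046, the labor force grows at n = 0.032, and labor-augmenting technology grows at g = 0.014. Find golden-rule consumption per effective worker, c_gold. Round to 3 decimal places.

c_gold ≈ 1.087

n + g + δ = 0.032 + 0.014 + 0.046 = 0.092.
Maximizing c = f(k) − (n+g+δ)·k gives f'(k) = n+g+δ, i.e. 0.27·k^(0.27−1) = 0.092, so k_gold = (0.27/0.092)^(1/0.73) ≈ 4.3703.
y_gold = 4.3703^0.27 ≈ 1.4892.
c_gold = y_gold − (n+g+δ)·k_gold = 1.4892 − 0.092·4.3703 ≈ 1.0871.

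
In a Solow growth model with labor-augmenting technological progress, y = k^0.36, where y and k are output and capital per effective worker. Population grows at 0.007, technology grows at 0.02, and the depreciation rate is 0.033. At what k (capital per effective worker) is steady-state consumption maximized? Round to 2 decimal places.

k_gold ≈ 16.44

The effective depreciation rate is n + g + δ = 0.007 + 0.02 + 0.033 = 0.06.
Setting f'(k) = n+g+δ gives 0.36·k^(0.36−1) = 0.06, hence k_gold = (0.36/0.06)^(1/0.64) ≈ 16.4385.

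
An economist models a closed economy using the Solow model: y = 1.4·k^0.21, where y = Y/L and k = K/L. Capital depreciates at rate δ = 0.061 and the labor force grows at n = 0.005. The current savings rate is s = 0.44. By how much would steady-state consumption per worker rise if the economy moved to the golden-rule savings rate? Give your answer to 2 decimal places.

Capital per worker breaks even when investment replaces (n + δ)·k; here n + δ = 0.066.
Current steady state (s = 0.44): k* = (0.44·1.4/0.066)^(1/0.79) ≈ 16.9003, y* = 1.4·16.9003^0.21 ≈ 2.5350, c* = (1−0.44)·2.5350 ≈ 1.4196.
Setting f'(k) = n+δ gives 0.21·1.4·k^(0.21−1) = 0.066, hence k_gold = (0.21·1.4/0.066)^(1/0.79) ≈ 6.6263.
y_gold = 1.4·6.6263^0.21 ≈ 2.0825, c_gold = y_gold − 0.066·k_gold ≈ 1.6452.
Gain: Δc = 1.6452 − 1.4196 ≈ 0.2256.

Δc ≈ 0.23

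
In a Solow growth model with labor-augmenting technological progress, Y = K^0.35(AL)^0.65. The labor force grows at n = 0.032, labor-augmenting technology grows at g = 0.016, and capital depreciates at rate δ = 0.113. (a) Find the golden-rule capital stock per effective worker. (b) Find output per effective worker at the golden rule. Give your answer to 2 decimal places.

n + g + δ = 0.032 + 0.016 + 0.113 = 0.161.
Maximizing c = f(k) − (n+g+δ)·k gives f'(k) = n+g+δ, i.e. 0.35·k^(0.35−1) = 0.161, so k_gold = (0.35/0.161)^(1/0.65) ≈ 3.3024.
y_gold = 3.3024^0.35 ≈ 1.5191.

(a) k_gold ≈ 3.30; (b) y_gold ≈ 1.52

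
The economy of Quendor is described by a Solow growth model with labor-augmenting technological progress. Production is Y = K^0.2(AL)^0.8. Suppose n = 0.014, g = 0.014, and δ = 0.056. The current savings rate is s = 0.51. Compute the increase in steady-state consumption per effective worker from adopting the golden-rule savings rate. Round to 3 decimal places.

Break-even investment rate: n + g + δ = 0.014 + 0.014 + 0.056 = 0.084.
Current steady state (s = 0.51): k* = (0.51/0.084)^(1/0.8) ≈ 9.5305, y* = 9.5305^0.2 ≈ 1.5697, c* = (1−0.51)·1.5697 ≈ 0.7692.
Golden rule sets MPK = n+g+δ: 0.2·k^(0.2−1) = 0.084, so k_gold = (0.2/0.084)^(1/0.8) ≈ 2.9576.
y_gold = 2.9576^0.2 ≈ 1.2422, c_gold = y_gold − 0.084·k_gold ≈ 0.9938.
Gain: Δc = 0.9938 − 0.7692 ≈ 0.2246.

Δc ≈ 0.225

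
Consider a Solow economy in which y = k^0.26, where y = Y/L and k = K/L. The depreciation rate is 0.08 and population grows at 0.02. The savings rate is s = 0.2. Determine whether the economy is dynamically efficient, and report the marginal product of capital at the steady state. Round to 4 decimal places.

n + δ = 0.02 + 0.08 = 0.1.
Steady-state k*: s·k^0.26 = 0.1·k gives k* = (0.2/0.1)^(1/0.74) ≈ 2.5515.
MPK = 0.26·2.5515^(-0.74) ≈ 0.1300.
MPK > n+δ = 0.1, so the economy is dynamically efficient (under-saving).

dynamically efficient; MPK ≈ 0.1300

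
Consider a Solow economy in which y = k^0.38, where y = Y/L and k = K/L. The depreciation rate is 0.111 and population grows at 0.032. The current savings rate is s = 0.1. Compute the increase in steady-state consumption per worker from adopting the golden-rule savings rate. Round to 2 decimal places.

Δc ≈ 0.41

Capital per worker breaks even when investment replaces (n + δ)·k; here n + δ = 0.143.
Current steady state (s = 0.1): k* = (0.1/0.143)^(1/0.62) ≈ 0.5616, y* = 0.5616^0.38 ≈ 0.8031, c* = (1−0.1)·0.8031 ≈ 0.7228.
Setting f'(k) = n+δ gives 0.38·k^(0.38−1) = 0.143, hence k_gold = (0.38/0.143)^(1/0.62) ≈ 4.8372.
y_gold = 4.8372^0.38 ≈ 1.8203, c_gold = y_gold − 0.143·k_gold ≈ 1.1286.
Gain: Δc = 1.1286 − 0.7228 ≈ 0.4058.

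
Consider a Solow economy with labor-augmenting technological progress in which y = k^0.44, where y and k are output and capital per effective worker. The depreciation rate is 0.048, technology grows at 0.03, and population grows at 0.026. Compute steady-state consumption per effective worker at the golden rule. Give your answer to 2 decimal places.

The effective depreciation rate is n + g + δ = 0.026 + 0.03 + 0.048 = 0.104.
Setting f'(k) = n+g+δ gives 0.44·k^(0.44−1) = 0.104, hence k_gold = (0.44/0.104)^(1/0.56) ≈ 13.1403.
y_gold = 13.1403^0.44 ≈ 3.1059.
c_gold = y_gold − (n+g+δ)·k_gold = 3.1059 − 0.104·13.1403 ≈ 1.7393.

c_gold ≈ 1.74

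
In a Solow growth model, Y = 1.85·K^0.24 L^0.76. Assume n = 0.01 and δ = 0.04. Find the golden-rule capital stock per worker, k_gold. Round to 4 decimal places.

The effective depreciation rate is n + δ = 0.01 + 0.04 = 0.05.
At the golden rule the marginal product of capital equals n+δ: 0.24·1.85·k^(0.24−1) = 0.05. Solving, k_gold = (0.24·1.85/0.05)^(1/0.76) ≈ 17.6975.

k_gold ≈ 17.6975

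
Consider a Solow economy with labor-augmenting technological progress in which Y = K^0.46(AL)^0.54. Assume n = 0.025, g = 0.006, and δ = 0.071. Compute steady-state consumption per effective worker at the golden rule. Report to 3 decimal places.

Break-even investment rate: n + g + δ = 0.025 + 0.006 + 0.071 = 0.102.
Maximizing c = f(k) − (n+g+δ)·k gives f'(k) = n+g+δ, i.e. 0.46·k^(0.46−1) = 0.102, so k_gold = (0.46/0.102)^(1/0.54) ≈ 16.2706.
y_gold = 16.2706^0.46 ≈ 3.6078.
c_gold = y_gold − (n+g+δ)·k_gold = 3.6078 − 0.102·16.2706 ≈ 1.9482.

c_gold ≈ 1.948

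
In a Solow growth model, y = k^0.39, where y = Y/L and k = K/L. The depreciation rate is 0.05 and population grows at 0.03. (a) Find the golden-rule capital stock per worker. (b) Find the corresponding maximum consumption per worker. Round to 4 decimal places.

The effective depreciation rate is n + δ = 0.03 + 0.05 = 0.08.
Setting f'(k) = n+δ gives 0.39·k^(0.39−1) = 0.08, hence k_gold = (0.39/0.08)^(1/0.61) ≈ 13.4223.
y_gold = 13.4223^0.39 ≈ 2.7533; c_gold = y_gold − 0.08·k_gold ≈ 1.6795.

(a) k_gold ≈ 13.4223; (b) c_gold ≈ 1.6795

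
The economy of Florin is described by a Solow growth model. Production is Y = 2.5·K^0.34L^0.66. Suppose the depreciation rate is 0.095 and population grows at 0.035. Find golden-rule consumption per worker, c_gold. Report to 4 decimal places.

c_gold ≈ 4.3409

n + δ = 0.035 + 0.095 = 0.13.
At the golden rule the marginal product of capital equals n+δ: 0.34·2.5·k^(0.34−1) = 0.13. Solving, k_gold = (0.34·2.5/0.13)^(1/0.66) ≈ 17.2016.
y_gold = 2.5·17.2016^0.34 ≈ 6.5771.
c_gold = y_gold − (n+δ)·k_gold = 6.5771 − 0.13·17.2016 ≈ 4.3409.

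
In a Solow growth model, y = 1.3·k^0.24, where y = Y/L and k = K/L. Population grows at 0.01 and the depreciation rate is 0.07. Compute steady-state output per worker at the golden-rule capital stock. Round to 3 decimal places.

y_gold ≈ 1.998

Capital per worker breaks even when investment replaces (n + δ)·k; here n + δ = 0.08.
Maximizing c = f(k) − (n+δ)·k gives f'(k) = n+δ, i.e. 0.24·1.3·k^(0.24−1) = 0.08, so k_gold = (0.24·1.3/0.08)^(1/0.76) ≈ 5.9940.
Output: y_gold = 1.3·k_gold^0.24 = 1.3·5.9940^0.24 ≈ 1.9980.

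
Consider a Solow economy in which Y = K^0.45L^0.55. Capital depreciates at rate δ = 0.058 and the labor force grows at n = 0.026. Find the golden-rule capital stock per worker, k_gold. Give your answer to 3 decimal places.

k_gold ≈ 21.151

The effective depreciation rate is n + δ = 0.026 + 0.058 = 0.084.
Maximizing c = f(k) − (n+δ)·k gives f'(k) = n+δ, i.e. 0.45·k^(0.45−1) = 0.084, so k_gold = (0.45/0.084)^(1/0.55) ≈ 21.1511.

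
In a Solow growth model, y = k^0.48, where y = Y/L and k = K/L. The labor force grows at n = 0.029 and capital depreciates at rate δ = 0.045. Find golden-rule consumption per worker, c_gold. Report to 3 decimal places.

c_gold ≈ 2.921

n + δ = 0.029 + 0.045 = 0.074.
At the golden rule the marginal product of capital equals n+δ: 0.48·k^(0.48−1) = 0.074. Solving, k_gold = (0.48/0.074)^(1/0.52) ≈ 36.4382.
y_gold = 36.4382^0.48 ≈ 5.6176.
c_gold = y_gold − (n+δ)·k_gold = 5.6176 − 0.074·36.4382 ≈ 2.9211.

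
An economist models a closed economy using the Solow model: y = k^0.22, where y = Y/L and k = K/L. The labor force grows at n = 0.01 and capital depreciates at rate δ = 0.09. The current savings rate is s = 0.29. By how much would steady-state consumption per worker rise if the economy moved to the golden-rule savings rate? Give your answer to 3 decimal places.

Capital per worker breaks even when investment replaces (n + δ)·k; here n + δ = 0.1.
Current steady state (s = 0.29): k* = (0.29/0.1)^(1/0.78) ≈ 3.9158, y* = 3.9158^0.22 ≈ 1.3503, c* = (1−0.29)·1.3503 ≈ 0.9587.
Maximizing c = f(k) − (n+δ)·k gives f'(k) = n+δ, i.e. 0.22·k^(0.22−1) = 0.1, so k_gold = (0.22/0.1)^(1/0.78) ≈ 2.7479.
y_gold = 2.7479^0.22 ≈ 1.2491, c_gold = y_gold − 0.1·k_gold ≈ 0.9743.
Gain: Δc = 0.9743 − 0.9587 ≈ 0.0156.

Δc ≈ 0.016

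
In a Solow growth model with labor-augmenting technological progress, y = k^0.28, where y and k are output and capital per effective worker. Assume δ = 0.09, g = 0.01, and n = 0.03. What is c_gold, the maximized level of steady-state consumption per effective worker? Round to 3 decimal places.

c_gold ≈ 0.970

Break-even investment rate: n + g + δ = 0.03 + 0.01 + 0.09 = 0.13.
At the golden rule the marginal product of capital equals n+g+δ: 0.28·k^(0.28−1) = 0.13. Solving, k_gold = (0.28/0.13)^(1/0.72) ≈ 2.9027.
y_gold = 2.9027^0.28 ≈ 1.3477.
c_gold = y_gold − (n+g+δ)·k_gold = 1.3477 − 0.13·2.9027 ≈ 0.9703.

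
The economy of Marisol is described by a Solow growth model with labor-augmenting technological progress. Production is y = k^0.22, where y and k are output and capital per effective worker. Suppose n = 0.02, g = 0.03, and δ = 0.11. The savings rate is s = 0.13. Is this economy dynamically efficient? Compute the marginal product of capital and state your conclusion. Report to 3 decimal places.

The effective depreciation rate is n + g + δ = 0.02 + 0.03 + 0.11 = 0.16.
Steady-state k*: s·k^0.22 = 0.16·k gives k* = (0.13/0.16)^(1/0.78) ≈ 0.7663.
MPK = 0.22·0.7663^(-0.78) ≈ 0.2708.
MPK > n+g+δ = 0.16, so the economy is dynamically efficient (under-saving).

dynamically efficient; MPK ≈ 0.271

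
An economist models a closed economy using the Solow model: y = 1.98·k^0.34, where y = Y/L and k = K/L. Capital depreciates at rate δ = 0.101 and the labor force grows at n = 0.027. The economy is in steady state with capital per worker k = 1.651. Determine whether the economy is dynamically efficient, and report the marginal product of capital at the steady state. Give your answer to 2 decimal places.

The effective depreciation rate is n + δ = 0.027 + 0.101 = 0.128.
MPK = 0.34·1.98·k^(0.34−1) = 0.34·1.98·1.651^(-0.66) ≈ 0.4835.
MPK > 0.128, so the economy is dynamically efficient (under-saving).

dynamically efficient; MPK ≈ 0.48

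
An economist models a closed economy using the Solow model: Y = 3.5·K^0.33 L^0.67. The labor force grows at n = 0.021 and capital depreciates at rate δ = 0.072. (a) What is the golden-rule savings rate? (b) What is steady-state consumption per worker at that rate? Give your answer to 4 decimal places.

The effective depreciation rate is n + δ = 0.021 + 0.072 = 0.093.
For Cobb-Douglas, s_gold equals capital's share: s_gold = 0.33.
Maximizing c = f(k) − (n+δ)·k gives f'(k) = n+δ, i.e. 0.33·3.5·k^(0.33−1) = 0.093, so k_gold = (0.33·3.5/0.093)^(1/0.67) ≈ 42.9520.
y_gold = 3.5·42.9520^0.33 ≈ 12.1047; c_gold = (1−0.33)·y_gold ≈ 8.1101.

(a) s_gold = 0.3300; (b) c_gold ≈ 8.1101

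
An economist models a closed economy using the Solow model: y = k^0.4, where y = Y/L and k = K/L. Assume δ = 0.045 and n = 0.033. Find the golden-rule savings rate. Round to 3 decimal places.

s_gold = 0.400

The effective depreciation rate is n + δ = 0.033 + 0.045 = 0.078.
At the golden rule MPK = n+δ, and in any Cobb-Douglas steady state s = (n+δ)·k/y = MPK·k/y = capital's share 0.4.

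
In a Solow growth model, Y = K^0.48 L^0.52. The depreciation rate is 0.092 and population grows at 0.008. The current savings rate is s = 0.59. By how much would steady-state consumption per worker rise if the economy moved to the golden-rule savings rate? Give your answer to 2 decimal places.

n + δ = 0.008 + 0.092 = 0.1.
Current steady state (s = 0.59): k* = (0.59/0.1)^(1/0.52) ≈ 30.3674, y* = 30.3674^0.48 ≈ 5.1470, c* = (1−0.59)·5.1470 ≈ 2.1103.
Setting f'(k) = n+δ gives 0.48·k^(0.48−1) = 0.1, hence k_gold = (0.48/0.1)^(1/0.52) ≈ 20.4211.
y_gold = 20.4211^0.48 ≈ 4.2544, c_gold = y_gold − 0.1·k_gold ≈ 2.2123.
Gain: Δc = 2.2123 − 2.1103 ≈ 0.1020.

Δc ≈ 0.10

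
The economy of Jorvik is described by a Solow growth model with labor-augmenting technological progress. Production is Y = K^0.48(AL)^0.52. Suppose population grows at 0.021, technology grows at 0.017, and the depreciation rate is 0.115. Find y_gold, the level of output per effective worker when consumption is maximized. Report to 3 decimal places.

Break-even investment rate: n + g + δ = 0.021 + 0.017 + 0.115 = 0.153.
Setting f'(k) = n+g+δ gives 0.48·k^(0.48−1) = 0.153, hence k_gold = (0.48/0.153)^(1/0.52) ≈ 9.0137.
Output: y_gold = k_gold^0.48 = 9.0137^0.48 ≈ 2.8731.

y_gold ≈ 2.873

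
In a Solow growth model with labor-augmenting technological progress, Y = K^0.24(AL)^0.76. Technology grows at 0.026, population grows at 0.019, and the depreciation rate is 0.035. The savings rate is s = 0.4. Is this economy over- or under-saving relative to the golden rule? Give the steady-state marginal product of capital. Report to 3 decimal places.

over-saving; MPK ≈ 0.048

Capital per effective worker breaks even when investment replaces (n + g + δ)·k; here n + g + δ = 0.08.
Steady-state k*: s·k^0.24 = 0.08·k gives k* = (0.4/0.08)^(1/0.76) ≈ 8.3118.
MPK = 0.24·8.3118^(-0.76) ≈ 0.0480.
MPK < n+g+δ = 0.08, so the economy is dynamically inefficient (over-saving).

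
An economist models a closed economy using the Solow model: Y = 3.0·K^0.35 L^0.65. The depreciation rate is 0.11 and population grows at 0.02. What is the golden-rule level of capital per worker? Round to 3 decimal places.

Break-even investment rate: n + δ = 0.02 + 0.11 = 0.13.
At the golden rule the marginal product of capital equals n+δ: 0.35·3.0·k^(0.35−1) = 0.13. Solving, k_gold = (0.35·3.0/0.13)^(1/0.65) ≈ 24.8750.

k_gold ≈ 24.875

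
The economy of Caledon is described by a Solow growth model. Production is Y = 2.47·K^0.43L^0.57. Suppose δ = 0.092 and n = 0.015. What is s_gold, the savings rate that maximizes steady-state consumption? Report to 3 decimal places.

Capital per worker breaks even when investment replaces (n + δ)·k; here n + δ = 0.107.
At the golden rule MPK = n+δ, and in any Cobb-Douglas steady state s = (n+δ)·k/y = MPK·k/y = capital's share 0.43.

s_gold = 0.430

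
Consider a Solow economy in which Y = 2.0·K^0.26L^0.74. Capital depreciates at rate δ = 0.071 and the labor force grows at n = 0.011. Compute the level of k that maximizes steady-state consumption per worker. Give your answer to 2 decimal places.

Capital per worker breaks even when investment replaces (n + δ)·k; here n + δ = 0.082.
Setting f'(k) = n+δ gives 0.26·2.0·k^(0.26−1) = 0.082, hence k_gold = (0.26·2.0/0.082)^(1/0.74) ≈ 12.1350.

k_gold ≈ 12.14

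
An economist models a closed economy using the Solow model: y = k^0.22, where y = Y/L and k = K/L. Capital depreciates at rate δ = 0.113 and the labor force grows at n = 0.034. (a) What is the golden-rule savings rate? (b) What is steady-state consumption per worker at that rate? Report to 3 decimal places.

Break-even investment rate: n + δ = 0.034 + 0.113 = 0.147.
For Cobb-Douglas, s_gold equals capital's share: s_gold = 0.22.
Maximizing c = f(k) − (n+δ)·k gives f'(k) = n+δ, i.e. 0.22·k^(0.22−1) = 0.147, so k_gold = (0.22/0.147)^(1/0.78) ≈ 1.6768.
y_gold = 1.6768^0.22 ≈ 1.1204; c_gold = (1−0.22)·y_gold ≈ 0.8739.

(a) s_gold = 0.220; (b) c_gold ≈ 0.874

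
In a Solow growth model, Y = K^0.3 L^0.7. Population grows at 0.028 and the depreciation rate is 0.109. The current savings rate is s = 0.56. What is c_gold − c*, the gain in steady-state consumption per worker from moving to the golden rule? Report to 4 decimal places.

Δc ≈ 0.1750

The effective depreciation rate is n + δ = 0.028 + 0.109 = 0.137.
Current steady state (s = 0.56): k* = (0.56/0.137)^(1/0.7) ≈ 7.4735, y* = 7.4735^0.3 ≈ 1.8283, c* = (1−0.56)·1.8283 ≈ 0.8045.
Golden rule sets MPK = n+δ: 0.3·k^(0.3−1) = 0.137, so k_gold = (0.3/0.137)^(1/0.7) ≈ 3.0640.
y_gold = 3.0640^0.3 ≈ 1.3992, c_gold = y_gold − 0.137·k_gold ≈ 0.9795.
Gain: Δc = 0.9795 − 0.8045 ≈ 0.1750.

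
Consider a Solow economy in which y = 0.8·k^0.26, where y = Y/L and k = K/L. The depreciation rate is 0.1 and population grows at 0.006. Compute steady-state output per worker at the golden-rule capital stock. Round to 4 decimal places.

y_gold ≈ 1.0138

The effective depreciation rate is n + δ = 0.006 + 0.1 = 0.106.
Setting f'(k) = n+δ gives 0.26·0.8·k^(0.26−1) = 0.106, hence k_gold = (0.26·0.8/0.106)^(1/0.74) ≈ 2.4867.
Output: y_gold = 0.8·k_gold^0.26 = 0.8·2.4867^0.26 ≈ 1.0138.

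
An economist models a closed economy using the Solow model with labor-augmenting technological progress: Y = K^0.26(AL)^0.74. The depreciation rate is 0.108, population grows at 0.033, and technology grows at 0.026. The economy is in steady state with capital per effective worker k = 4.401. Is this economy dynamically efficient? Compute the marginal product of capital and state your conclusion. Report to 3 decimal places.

dynamically inefficient; MPK ≈ 0.087

n + g + δ = 0.033 + 0.026 + 0.108 = 0.167.
MPK = 0.26·k^(0.26−1) = 0.26·4.401^(-0.74) ≈ 0.0868.
MPK < 0.167, so the economy is dynamically inefficient (over-saving).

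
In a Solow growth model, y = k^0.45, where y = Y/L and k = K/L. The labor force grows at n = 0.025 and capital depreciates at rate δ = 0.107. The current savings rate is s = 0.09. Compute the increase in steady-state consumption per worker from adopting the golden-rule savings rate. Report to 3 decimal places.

Δc ≈ 0.835

Capital per worker breaks even when investment replaces (n + δ)·k; here n + δ = 0.132.
Current steady state (s = 0.09): k* = (0.09/0.132)^(1/0.55) ≈ 0.4984, y* = 0.4984^0.45 ≈ 0.7310, c* = (1−0.09)·0.7310 ≈ 0.6652.
Setting f'(k) = n+δ gives 0.45·k^(0.45−1) = 0.132, hence k_gold = (0.45/0.132)^(1/0.55) ≈ 9.2989.
y_gold = 9.2989^0.45 ≈ 2.7277, c_gold = y_gold − 0.132·k_gold ≈ 1.5002.
Gain: Δc = 1.5002 − 0.6652 ≈ 0.8350.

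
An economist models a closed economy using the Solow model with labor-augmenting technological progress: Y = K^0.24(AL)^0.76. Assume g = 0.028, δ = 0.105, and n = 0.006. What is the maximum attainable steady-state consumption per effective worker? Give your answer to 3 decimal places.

c_gold ≈ 0.903

Break-even investment rate: n + g + δ = 0.006 + 0.028 + 0.105 = 0.139.
Maximizing c = f(k) − (n+g+δ)·k gives f'(k) = n+g+δ, i.e. 0.24·k^(0.24−1) = 0.139, so k_gold = (0.24/0.139)^(1/0.76) ≈ 2.0516.
y_gold = 2.0516^0.24 ≈ 1.1882.
c_gold = y_gold − (n+g+δ)·k_gold = 1.1882 − 0.139·2.0516 ≈ 0.9031.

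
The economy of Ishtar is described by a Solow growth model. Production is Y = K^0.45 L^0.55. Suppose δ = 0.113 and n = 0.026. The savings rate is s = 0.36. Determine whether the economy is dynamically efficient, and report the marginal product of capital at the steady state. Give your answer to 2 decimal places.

Capital per worker breaks even when investment replaces (n + δ)·k; here n + δ = 0.139.
Steady-state k*: s·k^0.45 = 0.139·k gives k* = (0.36/0.139)^(1/0.55) ≈ 5.6420.
MPK = 0.45·5.6420^(-0.55) ≈ 0.1738.
MPK > n+δ = 0.139, so the economy is dynamically efficient (under-saving).

dynamically efficient; MPK ≈ 0.17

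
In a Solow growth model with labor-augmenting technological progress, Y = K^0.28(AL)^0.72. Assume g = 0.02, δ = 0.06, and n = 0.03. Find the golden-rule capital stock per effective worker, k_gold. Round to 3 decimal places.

k_gold ≈ 3.661

n + g + δ = 0.03 + 0.02 + 0.06 = 0.11.
Maximizing c = f(k) − (n+g+δ)·k gives f'(k) = n+g+δ, i.e. 0.28·k^(0.28−1) = 0.11, so k_gold = (0.28/0.11)^(1/0.72) ≈ 3.6607.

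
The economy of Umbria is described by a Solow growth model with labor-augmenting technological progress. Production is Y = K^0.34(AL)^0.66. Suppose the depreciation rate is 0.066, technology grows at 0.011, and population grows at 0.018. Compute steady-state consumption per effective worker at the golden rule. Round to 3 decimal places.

The effective depreciation rate is n + g + δ = 0.018 + 0.011 + 0.066 = 0.095.
Golden rule sets MPK = n+g+δ: 0.34·k^(0.34−1) = 0.095, so k_gold = (0.34/0.095)^(1/0.66) ≈ 6.9028.
y_gold = 6.9028^0.34 ≈ 1.9287.
c_gold = y_gold − (n+g+δ)·k_gold = 1.9287 − 0.095·6.9028 ≈ 1.2730.

c_gold ≈ 1.273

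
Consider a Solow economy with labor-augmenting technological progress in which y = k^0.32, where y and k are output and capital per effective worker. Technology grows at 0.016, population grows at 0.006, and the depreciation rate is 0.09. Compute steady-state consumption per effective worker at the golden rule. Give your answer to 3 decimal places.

Capital per effective worker breaks even when investment replaces (n + g + δ)·k; here n + g + δ = 0.112.
At the golden rule the marginal product of capital equals n+g+δ: 0.32·k^(0.32−1) = 0.112. Solving, k_gold = (0.32/0.112)^(1/0.68) ≈ 4.6826.
y_gold = 4.6826^0.32 ≈ 1.6389.
c_gold = y_gold − (n+g+δ)·k_gold = 1.6389 − 0.112·4.6826 ≈ 1.1145.

c_gold ≈ 1.114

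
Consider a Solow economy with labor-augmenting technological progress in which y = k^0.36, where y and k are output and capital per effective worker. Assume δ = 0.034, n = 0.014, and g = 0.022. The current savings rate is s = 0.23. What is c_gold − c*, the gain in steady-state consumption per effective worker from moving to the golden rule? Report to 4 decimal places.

Break-even investment rate: n + g + δ = 0.014 + 0.022 + 0.034 = 0.07.
Current steady state (s = 0.23): k* = (0.23/0.07)^(1/0.64) ≈ 6.4156, y* = 6.4156^0.36 ≈ 1.9526, c* = (1−0.23)·1.9526 ≈ 1.5035.
At the golden rule the marginal product of capital equals n+g+δ: 0.36·k^(0.36−1) = 0.07. Solving, k_gold = (0.36/0.07)^(1/0.64) ≈ 12.9198.
y_gold = 12.9198^0.36 ≈ 2.5122, c_gold = y_gold − 0.07·k_gold ≈ 1.6078.
Gain: Δc = 1.6078 − 1.5035 ≈ 0.1043.

Δc ≈ 0.1043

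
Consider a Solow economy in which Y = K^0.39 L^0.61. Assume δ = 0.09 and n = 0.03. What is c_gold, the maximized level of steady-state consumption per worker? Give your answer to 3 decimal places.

The effective depreciation rate is n + δ = 0.03 + 0.09 = 0.12.
At the golden rule the marginal product of capital equals n+δ: 0.39·k^(0.39−1) = 0.12. Solving, k_gold = (0.39/0.12)^(1/0.61) ≈ 6.9048.
y_gold = 6.9048^0.39 ≈ 2.1246.
c_gold = y_gold − (n+δ)·k_gold = 2.1246 − 0.12·6.9048 ≈ 1.2960.

c_gold ≈ 1.296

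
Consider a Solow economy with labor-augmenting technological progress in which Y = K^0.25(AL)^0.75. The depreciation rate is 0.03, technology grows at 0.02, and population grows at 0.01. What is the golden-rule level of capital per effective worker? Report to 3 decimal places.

n + g + δ = 0.01 + 0.02 + 0.03 = 0.06.
At the golden rule the marginal product of capital equals n+g+δ: 0.25·k^(0.25−1) = 0.06. Solving, k_gold = (0.25/0.06)^(1/0.75) ≈ 6.7048.

k_gold ≈ 6.705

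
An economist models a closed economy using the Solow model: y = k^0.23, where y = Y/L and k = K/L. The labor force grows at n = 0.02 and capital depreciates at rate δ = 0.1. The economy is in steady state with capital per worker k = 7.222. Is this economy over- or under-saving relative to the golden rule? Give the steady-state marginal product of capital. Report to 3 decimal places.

over-saving; MPK ≈ 0.050

Capital per worker breaks even when investment replaces (n + δ)·k; here n + δ = 0.12.
MPK = 0.23·k^(0.23−1) = 0.23·7.222^(-0.77) ≈ 0.0502.
MPK < 0.12, so the economy is dynamically inefficient (over-saving).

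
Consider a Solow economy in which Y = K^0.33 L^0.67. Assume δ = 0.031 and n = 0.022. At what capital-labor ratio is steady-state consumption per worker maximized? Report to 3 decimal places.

k_gold ≈ 15.326

Capital per worker breaks even when investment replaces (n + δ)·k; here n + δ = 0.053.
Setting f'(k) = n+δ gives 0.33·k^(0.33−1) = 0.053, hence k_gold = (0.33/0.053)^(1/0.67) ≈ 15.3260.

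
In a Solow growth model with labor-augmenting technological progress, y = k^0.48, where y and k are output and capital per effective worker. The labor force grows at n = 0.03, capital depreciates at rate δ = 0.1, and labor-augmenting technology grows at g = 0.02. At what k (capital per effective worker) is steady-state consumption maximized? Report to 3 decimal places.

n + g + δ = 0.03 + 0.02 + 0.1 = 0.15.
At the golden rule the marginal product of capital equals n+g+δ: 0.48·k^(0.48−1) = 0.15. Solving, k_gold = (0.48/0.15)^(1/0.52) ≈ 9.3636.

k_gold ≈ 9.364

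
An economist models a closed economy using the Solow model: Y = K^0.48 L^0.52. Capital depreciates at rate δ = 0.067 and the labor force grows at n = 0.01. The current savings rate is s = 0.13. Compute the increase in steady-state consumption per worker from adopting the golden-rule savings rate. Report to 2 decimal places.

n + δ = 0.01 + 0.067 = 0.077.
Current steady state (s = 0.13): k* = (0.13/0.077)^(1/0.52) ≈ 2.7378, y* = 2.7378^0.48 ≈ 1.6216, c* = (1−0.13)·1.6216 ≈ 1.4108.
At the golden rule the marginal product of capital equals n+δ: 0.48·k^(0.48−1) = 0.077. Solving, k_gold = (0.48/0.077)^(1/0.52) ≈ 33.7572.
y_gold = 33.7572^0.48 ≈ 5.4152, c_gold = y_gold − 0.077·k_gold ≈ 2.8159.
Gain: Δc = 2.8159 − 1.4108 ≈ 1.4051.

Δc ≈ 1.41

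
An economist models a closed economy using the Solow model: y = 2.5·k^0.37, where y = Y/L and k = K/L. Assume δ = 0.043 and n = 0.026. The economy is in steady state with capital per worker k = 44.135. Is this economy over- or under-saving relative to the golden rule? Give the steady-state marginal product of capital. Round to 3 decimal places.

n + δ = 0.026 + 0.043 = 0.069.
MPK = 0.37·2.5·k^(0.37−1) = 0.37·2.5·44.135^(-0.63) ≈ 0.0851.
MPK > 0.069, so the economy is dynamically efficient (under-saving).

under-saving; MPK ≈ 0.085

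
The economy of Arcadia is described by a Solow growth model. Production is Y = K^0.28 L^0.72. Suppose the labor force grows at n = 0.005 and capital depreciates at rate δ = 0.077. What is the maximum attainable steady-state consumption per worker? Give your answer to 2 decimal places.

c_gold ≈ 1.16

n + δ = 0.005 + 0.077 = 0.082.
Setting f'(k) = n+δ gives 0.28·k^(0.28−1) = 0.082, hence k_gold = (0.28/0.082)^(1/0.72) ≈ 5.5050.
y_gold = 5.5050^0.28 ≈ 1.6122.
c_gold = y_gold − (n+δ)·k_gold = 1.6122 − 0.082·5.5050 ≈ 1.1608.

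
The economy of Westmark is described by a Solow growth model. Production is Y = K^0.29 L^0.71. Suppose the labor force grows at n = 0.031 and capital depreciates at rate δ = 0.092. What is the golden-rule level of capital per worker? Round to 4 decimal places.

The effective depreciation rate is n + δ = 0.031 + 0.092 = 0.123.
Golden rule sets MPK = n+δ: 0.29·k^(0.29−1) = 0.123, so k_gold = (0.29/0.123)^(1/0.71) ≈ 3.3469.

k_gold ≈ 3.3469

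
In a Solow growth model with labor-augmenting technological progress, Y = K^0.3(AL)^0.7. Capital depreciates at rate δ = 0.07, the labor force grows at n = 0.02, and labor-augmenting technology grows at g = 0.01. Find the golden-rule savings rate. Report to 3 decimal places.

n + g + δ = 0.02 + 0.01 + 0.07 = 0.1.
At the golden rule MPK = n+g+δ, and in any Cobb-Douglas steady state s = (n+g+δ)·k/y = MPK·k/y = capital's share 0.3.

s_gold = 0.300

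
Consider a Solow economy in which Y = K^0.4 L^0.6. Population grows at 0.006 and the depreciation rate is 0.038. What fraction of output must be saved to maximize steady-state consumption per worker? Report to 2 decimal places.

s_gold = 0.40

Capital per worker breaks even when investment replaces (n + δ)·k; here n + δ = 0.044.
At the golden rule MPK = n+δ, and in any Cobb-Douglas steady state s = (n+δ)·k/y = MPK·k/y = capital's share 0.4.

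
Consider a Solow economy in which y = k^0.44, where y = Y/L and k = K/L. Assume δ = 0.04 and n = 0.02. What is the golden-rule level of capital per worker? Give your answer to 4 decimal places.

k_gold ≈ 35.0898

n + δ = 0.02 + 0.04 = 0.06.
Maximizing c = f(k) − (n+δ)·k gives f'(k) = n+δ, i.e. 0.44·k^(0.44−1) = 0.06, so k_gold = (0.44/0.06)^(1/0.56) ≈ 35.0898.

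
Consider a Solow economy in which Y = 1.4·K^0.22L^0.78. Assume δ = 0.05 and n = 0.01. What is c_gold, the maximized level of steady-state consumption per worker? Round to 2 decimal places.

c_gold ≈ 1.73

The effective depreciation rate is n + δ = 0.01 + 0.05 = 0.06.
Setting f'(k) = n+δ gives 0.22·1.4·k^(0.22−1) = 0.06, hence k_gold = (0.22·1.4/0.06)^(1/0.78) ≈ 8.1427.
y_gold = 1.4·8.1427^0.22 ≈ 2.2207.
c_gold = y_gold − (n+δ)·k_gold = 2.2207 − 0.06·8.1427 ≈ 1.7322.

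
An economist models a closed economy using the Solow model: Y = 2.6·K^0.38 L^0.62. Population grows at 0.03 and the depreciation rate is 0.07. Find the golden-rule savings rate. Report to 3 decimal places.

s_gold = 0.380

The effective depreciation rate is n + δ = 0.03 + 0.07 = 0.1.
At the golden rule MPK = n+δ, and in any Cobb-Douglas steady state s = (n+δ)·k/y = MPK·k/y = capital's share 0.38.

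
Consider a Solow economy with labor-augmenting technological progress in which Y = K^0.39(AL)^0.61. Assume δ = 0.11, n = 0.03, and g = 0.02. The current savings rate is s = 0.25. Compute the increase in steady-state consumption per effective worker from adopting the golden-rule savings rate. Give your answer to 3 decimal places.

The effective depreciation rate is n + g + δ = 0.03 + 0.02 + 0.11 = 0.16.
Current steady state (s = 0.25): k* = (0.25/0.16)^(1/0.61) ≈ 2.0784, y* = 2.0784^0.39 ≈ 1.3302, c* = (1−0.25)·1.3302 ≈ 0.9977.
Setting f'(k) = n+g+δ gives 0.39·k^(0.39−1) = 0.16, hence k_gold = (0.39/0.16)^(1/0.61) ≈ 4.3086.
y_gold = 4.3086^0.39 ≈ 1.7676, c_gold = y_gold − 0.16·k_gold ≈ 1.0783.
Gain: Δc = 1.0783 − 0.9977 ≈ 0.0806.

Δc ≈ 0.081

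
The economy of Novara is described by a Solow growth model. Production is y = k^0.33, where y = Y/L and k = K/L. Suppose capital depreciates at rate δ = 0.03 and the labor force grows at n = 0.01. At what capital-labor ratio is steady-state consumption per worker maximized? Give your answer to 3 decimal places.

Capital per worker breaks even when investment replaces (n + δ)·k; here n + δ = 0.04.
Maximizing c = f(k) − (n+δ)·k gives f'(k) = n+δ, i.e. 0.33·k^(0.33−1) = 0.04, so k_gold = (0.33/0.04)^(1/0.67) ≈ 23.3261.

k_gold ≈ 23.326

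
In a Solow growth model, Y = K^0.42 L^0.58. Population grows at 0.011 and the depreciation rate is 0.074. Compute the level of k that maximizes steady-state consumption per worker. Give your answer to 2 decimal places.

The effective depreciation rate is n + δ = 0.011 + 0.074 = 0.085.
Golden rule sets MPK = n+δ: 0.42·k^(0.42−1) = 0.085, so k_gold = (0.42/0.085)^(1/0.58) ≈ 15.7130.

k_gold ≈ 15.71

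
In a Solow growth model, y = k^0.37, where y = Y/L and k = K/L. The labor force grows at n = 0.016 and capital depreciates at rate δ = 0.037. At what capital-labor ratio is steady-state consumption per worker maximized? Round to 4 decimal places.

n + δ = 0.016 + 0.037 = 0.053.
At the golden rule the marginal product of capital equals n+δ: 0.37·k^(0.37−1) = 0.053. Solving, k_gold = (0.37/0.053)^(1/0.63) ≈ 21.8557.

k_gold ≈ 21.8557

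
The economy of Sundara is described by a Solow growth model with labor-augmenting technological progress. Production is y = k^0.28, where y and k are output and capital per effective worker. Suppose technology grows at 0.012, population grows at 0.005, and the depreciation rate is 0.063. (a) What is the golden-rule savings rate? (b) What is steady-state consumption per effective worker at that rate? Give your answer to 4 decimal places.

(a) s_gold = 0.2800; (b) c_gold ≈ 1.1720

n + g + δ = 0.005 + 0.012 + 0.063 = 0.08.
For Cobb-Douglas, s_gold equals capital's share: s_gold = 0.28.
At the golden rule the marginal product of capital equals n+g+δ: 0.28·k^(0.28−1) = 0.08. Solving, k_gold = (0.28/0.08)^(1/0.72) ≈ 5.6971.
y_gold = 5.6971^0.28 ≈ 1.6277; c_gold = (1−0.28)·y_gold ≈ 1.1720.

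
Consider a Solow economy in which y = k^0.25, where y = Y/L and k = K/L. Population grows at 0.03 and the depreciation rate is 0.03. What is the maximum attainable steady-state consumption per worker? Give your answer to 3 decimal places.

n + δ = 0.03 + 0.03 = 0.06.
At the golden rule the marginal product of capital equals n+δ: 0.25·k^(0.25−1) = 0.06. Solving, k_gold = (0.25/0.06)^(1/0.75) ≈ 6.7048.
y_gold = 6.7048^0.25 ≈ 1.6091.
c_gold = y_gold − (n+δ)·k_gold = 1.6091 − 0.06·6.7048 ≈ 1.2069.

c_gold ≈ 1.207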